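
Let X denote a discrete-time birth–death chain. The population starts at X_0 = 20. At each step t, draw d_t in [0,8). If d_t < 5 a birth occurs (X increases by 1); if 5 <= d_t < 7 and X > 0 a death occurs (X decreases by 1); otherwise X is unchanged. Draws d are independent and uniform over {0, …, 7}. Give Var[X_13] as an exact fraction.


611/64

X can drop by at most 1 per step and X_0 = 20 > T = 13, so X_t >= 20 − t >= 7 > 0 for every t <= 13: the floor at 0 (the 'and X > 0' condition) never binds. Hence X_13 = X_0 + Σ_{t<13} Y_t with i.i.d. increments Y_t = y(d_t) ∈ {+1, −1, 0}.
Outcome values over d=0..7: [1, 1, 1, 1, 1, -1, -1, 0]
Σy = 3, Σy² = 7, M = 8
μ = 3/8 = 3/8,  σ² = 7/8 − (3/8)² = 47/64
Independent increments: Var[X_13] = 13·σ² = 13·(47/64) = 611/64


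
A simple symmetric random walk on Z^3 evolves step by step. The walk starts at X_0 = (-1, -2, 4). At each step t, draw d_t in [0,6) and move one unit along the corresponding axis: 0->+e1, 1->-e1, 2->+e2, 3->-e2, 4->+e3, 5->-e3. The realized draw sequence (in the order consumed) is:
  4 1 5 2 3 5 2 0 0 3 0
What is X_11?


(1, -2, 3)

t=0: X=(-1, -2, 4), d=4 → +e3, X_1=(-1, -2, 5)
t=1: X=(-1, -2, 5), d=1 → -e1, X_2=(-2, -2, 5)
t=2: X=(-2, -2, 5), d=5 → -e3, X_3=(-2, -2, 4)
t=3: X=(-2, -2, 4), d=2 → +e2, X_4=(-2, -1, 4)
t=4: X=(-2, -1, 4), d=3 → -e2, X_5=(-2, -2, 4)
t=5: X=(-2, -2, 4), d=5 → -e3, X_6=(-2, -2, 3)
t=6: X=(-2, -2, 3), d=2 → +e2, X_7=(-2, -1, 3)
t=7: X=(-2, -1, 3), d=0 → +e1, X_8=(-1, -1, 3)
t=8: X=(-1, -1, 3), d=0 → +e1, X_9=(0, -1, 3)
t=9: X=(0, -1, 3), d=3 → -e2, X_10=(0, -2, 3)
t=10: X=(0, -2, 3), d=0 → +e1, X_11=(1, -2, 3)


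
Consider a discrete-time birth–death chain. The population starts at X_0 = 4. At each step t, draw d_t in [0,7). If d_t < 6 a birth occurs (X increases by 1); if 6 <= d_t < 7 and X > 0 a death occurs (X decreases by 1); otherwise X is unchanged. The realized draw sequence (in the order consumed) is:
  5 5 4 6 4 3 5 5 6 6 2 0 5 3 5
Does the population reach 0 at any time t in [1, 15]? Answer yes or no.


t=0: X=4, d=5 → birth, X_1=5
t=1: X=5, d=5 → birth, X_2=6
t=2: X=6, d=4 → birth, X_3=7
t=3: X=7, d=6 → death, X_4=6
t=4: X=6, d=4 → birth, X_5=7
t=5: X=7, d=3 → birth, X_6=8
t=6: X=8, d=5 → birth, X_7=9
t=7: X=9, d=5 → birth, X_8=10
t=8: X=10, d=6 → death, X_9=9
t=9: X=9, d=6 → death, X_10=8
t=10: X=8, d=2 → birth, X_11=9
t=11: X=9, d=0 → birth, X_12=10
t=12: X=10, d=5 → birth, X_13=11
t=13: X=11, d=3 → birth, X_14=12
t=14: X=12, d=5 → birth, X_15=13

no


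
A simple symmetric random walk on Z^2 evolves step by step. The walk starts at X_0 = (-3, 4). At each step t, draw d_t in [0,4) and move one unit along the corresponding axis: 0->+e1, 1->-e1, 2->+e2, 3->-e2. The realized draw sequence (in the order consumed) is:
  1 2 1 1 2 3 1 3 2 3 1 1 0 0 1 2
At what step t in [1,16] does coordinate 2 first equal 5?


2

t=0: X=(-3, 4), d=1 → -e1, X_1=(-4, 4)
t=1: X=(-4, 4), d=2 → +e2, X_2=(-4, 5)
t=2: X=(-4, 5), d=1 → -e1, X_3=(-5, 5)
t=3: X=(-5, 5), d=1 → -e1, X_4=(-6, 5)
t=4: X=(-6, 5), d=2 → +e2, X_5=(-6, 6)
t=5: X=(-6, 6), d=3 → -e2, X_6=(-6, 5)
t=6: X=(-6, 5), d=1 → -e1, X_7=(-7, 5)
t=7: X=(-7, 5), d=3 → -e2, X_8=(-7, 4)
t=8: X=(-7, 4), d=2 → +e2, X_9=(-7, 5)
t=9: X=(-7, 5), d=3 → -e2, X_10=(-7, 4)
t=10: X=(-7, 4), d=1 → -e1, X_11=(-8, 4)
t=11: X=(-8, 4), d=1 → -e1, X_12=(-9, 4)
t=12: X=(-9, 4), d=0 → +e1, X_13=(-8, 4)
t=13: X=(-8, 4), d=0 → +e1, X_14=(-7, 4)
t=14: X=(-7, 4), d=1 → -e1, X_15=(-8, 4)
t=15: X=(-8, 4), d=2 → +e2, X_16=(-8, 5)


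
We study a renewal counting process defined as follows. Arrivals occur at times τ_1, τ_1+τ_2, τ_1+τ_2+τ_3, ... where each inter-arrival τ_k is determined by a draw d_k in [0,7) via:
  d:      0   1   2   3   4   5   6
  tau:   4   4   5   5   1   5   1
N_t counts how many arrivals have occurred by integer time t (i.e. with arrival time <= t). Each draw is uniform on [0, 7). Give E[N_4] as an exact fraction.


1640/2401

Inter-arrival values over d=0..6: [4, 4, 5, 5, 1, 5, 1]
Each d has probability 1/7, so the pmf of τ is: f(1) = 2/7, f(4) = 2/7, f(5) = 3/7
Renewal equation for m(n) = E[N_n]: condition on τ_1 = k (if k <= n, one arrival plus a fresh copy on the remaining n−k steps): m(n) = F(n) + Σ_{k<=n} f(k)·m(n−k), where F(n) = P(τ <= n) and m(0) = 0
m(1) = F(1) = 2/7
m(2) = F(2) + f(1)·m(1) = 2/7 + 2/7·2/7 = 18/49
m(3) = F(3) + f(1)·m(2) = 2/7 + 2/7·18/49 = 134/343
m(4) = F(4) + f(1)·m(3) = 4/7 + 2/7·134/343 = 1640/2401
E[N_4] = m(4) = 1640/2401


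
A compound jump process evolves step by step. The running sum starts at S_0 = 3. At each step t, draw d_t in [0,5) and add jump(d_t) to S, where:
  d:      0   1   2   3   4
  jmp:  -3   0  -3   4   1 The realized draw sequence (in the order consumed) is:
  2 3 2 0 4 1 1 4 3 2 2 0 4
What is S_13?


t=0: S=3, d=2, jump=-3, S_1=0
t=1: S=0, d=3, jump=4, S_2=4
t=2: S=4, d=2, jump=-3, S_3=1
t=3: S=1, d=0, jump=-3, S_4=-2
t=4: S=-2, d=4, jump=1, S_5=-1
t=5: S=-1, d=1, jump=0, S_6=-1
t=6: S=-1, d=1, jump=0, S_7=-1
t=7: S=-1, d=4, jump=1, S_8=0
t=8: S=0, d=3, jump=4, S_9=4
t=9: S=4, d=2, jump=-3, S_10=1
t=10: S=1, d=2, jump=-3, S_11=-2
t=11: S=-2, d=0, jump=-3, S_12=-5
t=12: S=-5, d=4, jump=1, S_13=-4

-4


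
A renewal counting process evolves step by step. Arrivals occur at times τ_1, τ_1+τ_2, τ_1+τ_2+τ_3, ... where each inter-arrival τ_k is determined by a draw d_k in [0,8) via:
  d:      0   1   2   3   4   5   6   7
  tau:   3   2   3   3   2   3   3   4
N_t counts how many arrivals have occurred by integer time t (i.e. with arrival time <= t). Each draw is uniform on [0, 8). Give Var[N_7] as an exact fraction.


Inter-arrival values over d=0..7: [3, 2, 3, 3, 2, 3, 3, 4]
Each d has probability 1/8, so the pmf of τ is: f(2) = 1/4, f(3) = 5/8, f(4) = 1/8
Let p_n(j) = P(N_n = j), with p_0 = [1]. Condition on τ_1: p_n(0) = P(τ > n), and for j >= 1, p_n(j) = Σ_{k<=n} f(k)·p_{n−k}(j−1)
p_1 = [1]  (j = 0)
p_2 = [3/4, 1/4]  (j = 0..1)
p_3 = [1/8, 7/8]  (j = 0..1)
p_4 = [0, 15/16, 1/16]  (j = 0..2)
p_5 = [0, 5/8, 3/8]  (j = 0..2)
p_6 = [0, 11/64, 13/16, 1/64]  (j = 0..3)
p_7 = [0, 1/64, 109/128, 17/128]  (j = 0..3)
E[N_7] = Σ j·p_7(j) = 271/128;  E[N_7²] = Σ j²·p_7(j) = 591/128
Var[N_7] = 591/128 − (271/128)² = 2207/16384

2207/16384


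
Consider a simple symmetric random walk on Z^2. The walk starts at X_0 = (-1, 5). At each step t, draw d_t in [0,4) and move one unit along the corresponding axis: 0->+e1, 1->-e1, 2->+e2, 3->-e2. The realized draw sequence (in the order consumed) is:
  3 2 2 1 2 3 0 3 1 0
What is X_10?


(-1, 5)

t=0: X=(-1, 5), d=3 → -e2, X_1=(-1, 4)
t=1: X=(-1, 4), d=2 → +e2, X_2=(-1, 5)
t=2: X=(-1, 5), d=2 → +e2, X_3=(-1, 6)
t=3: X=(-1, 6), d=1 → -e1, X_4=(-2, 6)
t=4: X=(-2, 6), d=2 → +e2, X_5=(-2, 7)
t=5: X=(-2, 7), d=3 → -e2, X_6=(-2, 6)
t=6: X=(-2, 6), d=0 → +e1, X_7=(-1, 6)
t=7: X=(-1, 6), d=3 → -e2, X_8=(-1, 5)
t=8: X=(-1, 5), d=1 → -e1, X_9=(-2, 5)
t=9: X=(-2, 5), d=0 → +e1, X_10=(-1, 5)


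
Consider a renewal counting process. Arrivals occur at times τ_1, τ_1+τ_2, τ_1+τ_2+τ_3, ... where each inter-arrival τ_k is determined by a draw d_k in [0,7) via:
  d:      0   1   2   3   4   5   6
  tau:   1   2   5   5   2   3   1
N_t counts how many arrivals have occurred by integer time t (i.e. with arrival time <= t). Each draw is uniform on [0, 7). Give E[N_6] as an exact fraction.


242782/117649

Inter-arrival values over d=0..6: [1, 2, 5, 5, 2, 3, 1]
Each d has probability 1/7, so the pmf of τ is: f(1) = 2/7, f(2) = 2/7, f(3) = 1/7, f(5) = 2/7
Renewal equation for m(n) = E[N_n]: condition on τ_1 = k (if k <= n, one arrival plus a fresh copy on the remaining n−k steps): m(n) = F(n) + Σ_{k<=n} f(k)·m(n−k), where F(n) = P(τ <= n) and m(0) = 0
m(1) = F(1) = 2/7
m(2) = F(2) + f(1)·m(1) = 4/7 + 2/7·2/7 = 32/49
m(3) = F(3) + f(1)·m(2) + f(2)·m(1) = 5/7 + 2/7·32/49 + 2/7·2/7 = 337/343
m(4) = F(4) + f(1)·m(3) + f(2)·m(2) + f(3)·m(1) = 5/7 + 2/7·337/343 + 2/7·32/49 + 1/7·2/7 = 2935/2401
m(5) = F(5) + f(1)·m(4) + f(2)·m(3) + f(3)·m(2) = 1 + 2/7·2935/2401 + 2/7·337/343 + 1/7·32/49 = 28963/16807
m(6) = F(6) + f(1)·m(5) + f(2)·m(4) + f(3)·m(3) + f(5)·m(1) = 1 + 2/7·28963/16807 + 2/7·2935/2401 + 1/7·337/343 + 2/7·2/7 = 242782/117649
E[N_6] = m(6) = 242782/117649


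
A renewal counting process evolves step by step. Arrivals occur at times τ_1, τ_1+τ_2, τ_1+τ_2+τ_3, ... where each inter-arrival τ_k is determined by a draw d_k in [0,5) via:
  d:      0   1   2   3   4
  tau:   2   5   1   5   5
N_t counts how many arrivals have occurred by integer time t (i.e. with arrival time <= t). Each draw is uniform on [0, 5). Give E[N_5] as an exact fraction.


Inter-arrival values over d=0..4: [2, 5, 1, 5, 5]
Each d has probability 1/5, so the pmf of τ is: f(1) = 1/5, f(2) = 1/5, f(5) = 3/5
Renewal equation for m(n) = E[N_n]: condition on τ_1 = k (if k <= n, one arrival plus a fresh copy on the remaining n−k steps): m(n) = F(n) + Σ_{k<=n} f(k)·m(n−k), where F(n) = P(τ <= n) and m(0) = 0
m(1) = F(1) = 1/5
m(2) = F(2) + f(1)·m(1) = 2/5 + 1/5·1/5 = 11/25
m(3) = F(3) + f(1)·m(2) + f(2)·m(1) = 2/5 + 1/5·11/25 + 1/5·1/5 = 66/125
m(4) = F(4) + f(1)·m(3) + f(2)·m(2) = 2/5 + 1/5·66/125 + 1/5·11/25 = 371/625
m(5) = F(5) + f(1)·m(4) + f(2)·m(3) = 1 + 1/5·371/625 + 1/5·66/125 = 3826/3125
E[N_5] = m(5) = 3826/3125

3826/3125


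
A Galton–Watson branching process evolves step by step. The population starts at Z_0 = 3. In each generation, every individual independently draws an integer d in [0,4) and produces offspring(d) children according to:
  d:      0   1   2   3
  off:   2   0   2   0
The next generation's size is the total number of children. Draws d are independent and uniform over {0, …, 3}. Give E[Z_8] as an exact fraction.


Outcome values over d=0..3: [2, 0, 2, 0]
Σy = 4, Σy² = 8, M = 4
μ = 4/4 = 1,  σ² = 8/4 − (1)² = 1
E[Z_0] = 3
E[Z_1] = 1·E[Z_0] = 3
E[Z_2] = 1·E[Z_1] = 3
E[Z_3] = 1·E[Z_2] = 3
E[Z_4] = 1·E[Z_3] = 3
E[Z_5] = 1·E[Z_4] = 3
E[Z_6] = 1·E[Z_5] = 3
E[Z_7] = 1·E[Z_6] = 3
E[Z_8] = 1·E[Z_7] = 3

3


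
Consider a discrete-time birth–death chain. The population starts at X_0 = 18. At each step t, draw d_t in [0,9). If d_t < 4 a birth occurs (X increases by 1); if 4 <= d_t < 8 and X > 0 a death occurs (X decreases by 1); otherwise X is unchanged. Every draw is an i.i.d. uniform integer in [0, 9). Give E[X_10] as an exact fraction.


X can drop by at most 1 per step and X_0 = 18 > T = 10, so X_t >= 18 − t >= 8 > 0 for every t <= 10: the floor at 0 (the 'and X > 0' condition) never binds. Hence X_10 = X_0 + Σ_{t<10} Y_t with i.i.d. increments Y_t = y(d_t) ∈ {+1, −1, 0}.
Outcome values over d=0..8: [1, 1, 1, 1, -1, -1, -1, -1, 0]
Σy = 0, Σy² = 8, M = 9
μ = 0/9 = 0,  σ² = 8/9 − (0)² = 8/9
E[X_10] = 18 + 10·(0) = 18

18


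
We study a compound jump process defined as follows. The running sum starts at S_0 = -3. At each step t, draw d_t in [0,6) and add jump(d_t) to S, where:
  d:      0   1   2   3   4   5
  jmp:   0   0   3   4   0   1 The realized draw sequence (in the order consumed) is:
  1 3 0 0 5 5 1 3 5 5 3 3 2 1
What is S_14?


20

t=0: S=-3, d=1, jump=0, S_1=-3
t=1: S=-3, d=3, jump=4, S_2=1
t=2: S=1, d=0, jump=0, S_3=1
t=3: S=1, d=0, jump=0, S_4=1
t=4: S=1, d=5, jump=1, S_5=2
t=5: S=2, d=5, jump=1, S_6=3
t=6: S=3, d=1, jump=0, S_7=3
t=7: S=3, d=3, jump=4, S_8=7
t=8: S=7, d=5, jump=1, S_9=8
t=9: S=8, d=5, jump=1, S_10=9
t=10: S=9, d=3, jump=4, S_11=13
t=11: S=13, d=3, jump=4, S_12=17
t=12: S=17, d=2, jump=3, S_13=20
t=13: S=20, d=1, jump=0, S_14=20


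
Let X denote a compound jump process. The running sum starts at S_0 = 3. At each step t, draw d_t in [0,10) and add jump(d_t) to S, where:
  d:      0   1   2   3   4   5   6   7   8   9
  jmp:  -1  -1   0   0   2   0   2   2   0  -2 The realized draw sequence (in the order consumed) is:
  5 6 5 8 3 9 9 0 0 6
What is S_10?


t=0: S=3, d=5, jump=0, S_1=3
t=1: S=3, d=6, jump=2, S_2=5
t=2: S=5, d=5, jump=0, S_3=5
t=3: S=5, d=8, jump=0, S_4=5
t=4: S=5, d=3, jump=0, S_5=5
t=5: S=5, d=9, jump=-2, S_6=3
t=6: S=3, d=9, jump=-2, S_7=1
t=7: S=1, d=0, jump=-1, S_8=0
t=8: S=0, d=0, jump=-1, S_9=-1
t=9: S=-1, d=6, jump=2, S_10=1

1


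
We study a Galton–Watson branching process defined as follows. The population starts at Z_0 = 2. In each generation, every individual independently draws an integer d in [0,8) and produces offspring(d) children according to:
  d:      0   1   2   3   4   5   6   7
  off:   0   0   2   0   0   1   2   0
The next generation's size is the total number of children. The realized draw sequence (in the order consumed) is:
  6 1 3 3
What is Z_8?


gen 0: Z_0=2, draws=[6, 1], offspring=[2, 0], Z_1=2
gen 1: Z_1=2, draws=[3, 3], offspring=[0, 0], Z_2=0
gen 2: Z_2=0, draws=[], offspring=[], Z_3=0
gen 3: Z_3=0, draws=[], offspring=[], Z_4=0
gen 4: Z_4=0, draws=[], offspring=[], Z_5=0
gen 5: Z_5=0, draws=[], offspring=[], Z_6=0
gen 6: Z_6=0, draws=[], offspring=[], Z_7=0
gen 7: Z_7=0, draws=[], offspring=[], Z_8=0

0


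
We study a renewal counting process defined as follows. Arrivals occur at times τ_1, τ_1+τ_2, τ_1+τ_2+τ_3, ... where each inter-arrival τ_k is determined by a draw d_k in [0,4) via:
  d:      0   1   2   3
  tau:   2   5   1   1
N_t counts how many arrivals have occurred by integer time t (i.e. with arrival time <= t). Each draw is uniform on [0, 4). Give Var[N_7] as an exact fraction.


29599/16384

Inter-arrival values over d=0..3: [2, 5, 1, 1]
Each d has probability 1/4, so the pmf of τ is: f(1) = 1/2, f(2) = 1/4, f(5) = 1/4
Let p_n(j) = P(N_n = j), with p_0 = [1]. Condition on τ_1: p_n(0) = P(τ > n), and for j >= 1, p_n(j) = Σ_{k<=n} f(k)·p_{n−k}(j−1)
p_1 = [1/2, 1/2]  (j = 0..1)
p_2 = [1/4, 1/2, 1/4]  (j = 0..2)
p_3 = [1/4, 1/4, 3/8, 1/8]  (j = 0..3)
p_4 = [1/4, 3/16, 1/4, 1/4, 1/16]  (j = 0..4)
p_5 = [0, 7/16, 5/32, 7/32, 5/32, 1/32]  (j = 0..5)
p_6 = [0, 3/16, 25/64, 9/64, 11/64, 3/32, 1/64]  (j = 0..6)
p_7 = [0, 1/16, 21/64, 19/64, 1/8, 1/8, 7/128, 1/128]  (j = 0..7)
E[N_7] = Σ j·p_7(j) = 399/128;  E[N_7²] = Σ j²·p_7(j) = 1475/128
Var[N_7] = 1475/128 − (399/128)² = 29599/16384


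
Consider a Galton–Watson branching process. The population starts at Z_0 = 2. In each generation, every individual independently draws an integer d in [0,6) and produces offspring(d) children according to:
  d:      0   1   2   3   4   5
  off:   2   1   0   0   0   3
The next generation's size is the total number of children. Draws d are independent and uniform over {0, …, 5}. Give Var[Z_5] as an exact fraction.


Outcome values over d=0..5: [2, 1, 0, 0, 0, 3]
Σy = 6, Σy² = 14, M = 6
μ = 6/6 = 1,  σ² = 14/6 − (1)² = 4/3
V_0 = 0, E_0 = 2
V_1 = 4/3·E_0 + (1)²·V_0 = 8/3;  E_1 = 2
V_2 = 4/3·E_1 + (1)²·V_1 = 16/3;  E_2 = 2
V_3 = 4/3·E_2 + (1)²·V_2 = 8;  E_3 = 2
V_4 = 4/3·E_3 + (1)²·V_3 = 32/3;  E_4 = 2
V_5 = 4/3·E_4 + (1)²·V_4 = 40/3;  E_5 = 2

40/3


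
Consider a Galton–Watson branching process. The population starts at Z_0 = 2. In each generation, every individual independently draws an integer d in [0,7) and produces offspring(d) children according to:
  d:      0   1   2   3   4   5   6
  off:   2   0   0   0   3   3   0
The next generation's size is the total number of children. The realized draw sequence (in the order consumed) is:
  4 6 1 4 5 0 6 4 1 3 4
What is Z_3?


8

gen 0: Z_0=2, draws=[4, 6], offspring=[3, 0], Z_1=3
gen 1: Z_1=3, draws=[1, 4, 5], offspring=[0, 3, 3], Z_2=6
gen 2: Z_2=6, draws=[0, 6, 4, 1, 3, 4], offspring=[2, 0, 3, 0, 0, 3], Z_3=8


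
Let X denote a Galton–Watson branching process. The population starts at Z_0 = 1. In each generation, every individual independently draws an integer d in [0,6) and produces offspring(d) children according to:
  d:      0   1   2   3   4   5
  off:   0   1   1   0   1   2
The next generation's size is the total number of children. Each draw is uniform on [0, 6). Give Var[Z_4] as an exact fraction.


1425875/1679616

Outcome values over d=0..5: [0, 1, 1, 0, 1, 2]
Σy = 5, Σy² = 7, M = 6
μ = 5/6 = 5/6,  σ² = 7/6 − (5/6)² = 17/36
V_0 = 0, E_0 = 1
V_1 = 17/36·E_0 + (5/6)²·V_0 = 17/36;  E_1 = 5/6
V_2 = 17/36·E_1 + (5/6)²·V_1 = 935/1296;  E_2 = 25/36
V_3 = 17/36·E_2 + (5/6)²·V_2 = 38675/46656;  E_3 = 125/216
V_4 = 17/36·E_3 + (5/6)²·V_3 = 1425875/1679616;  E_4 = 625/1296


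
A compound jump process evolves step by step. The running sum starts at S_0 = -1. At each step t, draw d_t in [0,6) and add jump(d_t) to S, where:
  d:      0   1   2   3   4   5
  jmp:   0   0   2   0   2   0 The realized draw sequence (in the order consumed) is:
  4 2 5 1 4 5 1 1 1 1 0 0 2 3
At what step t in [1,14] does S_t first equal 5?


t=0: S=-1, d=4, jump=2, S_1=1
t=1: S=1, d=2, jump=2, S_2=3
t=2: S=3, d=5, jump=0, S_3=3
t=3: S=3, d=1, jump=0, S_4=3
t=4: S=3, d=4, jump=2, S_5=5
t=5: S=5, d=5, jump=0, S_6=5
t=6: S=5, d=1, jump=0, S_7=5
t=7: S=5, d=1, jump=0, S_8=5
t=8: S=5, d=1, jump=0, S_9=5
t=9: S=5, d=1, jump=0, S_10=5
t=10: S=5, d=0, jump=0, S_11=5
t=11: S=5, d=0, jump=0, S_12=5
t=12: S=5, d=2, jump=2, S_13=7
t=13: S=7, d=3, jump=0, S_14=7

5


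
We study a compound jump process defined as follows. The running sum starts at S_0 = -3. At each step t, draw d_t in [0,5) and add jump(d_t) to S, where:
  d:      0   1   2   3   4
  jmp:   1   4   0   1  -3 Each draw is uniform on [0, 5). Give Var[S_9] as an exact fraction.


1134/25

Outcome values over d=0..4: [1, 4, 0, 1, -3]
Σy = 3, Σy² = 27, M = 5
μ = 3/5 = 3/5,  σ² = 27/5 − (3/5)² = 126/25
Independent increments: Var[S_9] = 9·σ² = 9·(126/25) = 1134/25


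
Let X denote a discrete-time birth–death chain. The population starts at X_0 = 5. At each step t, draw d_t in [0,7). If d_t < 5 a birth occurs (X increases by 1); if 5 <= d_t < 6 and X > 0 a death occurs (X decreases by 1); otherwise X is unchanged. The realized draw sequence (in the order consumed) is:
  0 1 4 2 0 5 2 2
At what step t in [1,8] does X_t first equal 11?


t=0: X=5, d=0 → birth, X_1=6
t=1: X=6, d=1 → birth, X_2=7
t=2: X=7, d=4 → birth, X_3=8
t=3: X=8, d=2 → birth, X_4=9
t=4: X=9, d=0 → birth, X_5=10
t=5: X=10, d=5 → death, X_6=9
t=6: X=9, d=2 → birth, X_7=10
t=7: X=10, d=2 → birth, X_8=11

8


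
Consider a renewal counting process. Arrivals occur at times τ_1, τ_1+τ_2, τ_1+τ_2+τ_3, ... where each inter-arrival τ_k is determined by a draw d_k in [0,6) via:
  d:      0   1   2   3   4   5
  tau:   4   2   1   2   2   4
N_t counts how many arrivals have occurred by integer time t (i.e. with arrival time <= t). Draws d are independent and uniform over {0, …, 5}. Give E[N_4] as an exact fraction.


1933/1296

Inter-arrival values over d=0..5: [4, 2, 1, 2, 2, 4]
Each d has probability 1/6, so the pmf of τ is: f(1) = 1/6, f(2) = 1/2, f(4) = 1/3
Renewal equation for m(n) = E[N_n]: condition on τ_1 = k (if k <= n, one arrival plus a fresh copy on the remaining n−k steps): m(n) = F(n) + Σ_{k<=n} f(k)·m(n−k), where F(n) = P(τ <= n) and m(0) = 0
m(1) = F(1) = 1/6
m(2) = F(2) + f(1)·m(1) = 2/3 + 1/6·1/6 = 25/36
m(3) = F(3) + f(1)·m(2) + f(2)·m(1) = 2/3 + 1/6·25/36 + 1/2·1/6 = 187/216
m(4) = F(4) + f(1)·m(3) + f(2)·m(2) = 1 + 1/6·187/216 + 1/2·25/36 = 1933/1296
E[N_4] = m(4) = 1933/1296


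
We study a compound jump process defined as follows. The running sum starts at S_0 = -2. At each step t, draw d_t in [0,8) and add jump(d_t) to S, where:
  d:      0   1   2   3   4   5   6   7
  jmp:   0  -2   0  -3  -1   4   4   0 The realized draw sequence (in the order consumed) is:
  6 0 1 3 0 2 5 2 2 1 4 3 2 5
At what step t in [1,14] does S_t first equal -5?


t=0: S=-2, d=6, jump=4, S_1=2
t=1: S=2, d=0, jump=0, S_2=2
t=2: S=2, d=1, jump=-2, S_3=0
t=3: S=0, d=3, jump=-3, S_4=-3
t=4: S=-3, d=0, jump=0, S_5=-3
t=5: S=-3, d=2, jump=0, S_6=-3
t=6: S=-3, d=5, jump=4, S_7=1
t=7: S=1, d=2, jump=0, S_8=1
t=8: S=1, d=2, jump=0, S_9=1
t=9: S=1, d=1, jump=-2, S_10=-1
t=10: S=-1, d=4, jump=-1, S_11=-2
t=11: S=-2, d=3, jump=-3, S_12=-5
t=12: S=-5, d=2, jump=0, S_13=-5
t=13: S=-5, d=5, jump=4, S_14=-1

12


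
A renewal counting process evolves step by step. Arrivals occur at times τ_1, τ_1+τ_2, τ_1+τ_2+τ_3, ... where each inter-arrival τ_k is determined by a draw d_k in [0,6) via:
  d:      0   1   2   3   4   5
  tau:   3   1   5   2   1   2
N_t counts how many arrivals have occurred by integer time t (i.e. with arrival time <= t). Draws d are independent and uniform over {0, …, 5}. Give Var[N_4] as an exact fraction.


Inter-arrival values over d=0..5: [3, 1, 5, 2, 1, 2]
Each d has probability 1/6, so the pmf of τ is: f(1) = 1/3, f(2) = 1/3, f(3) = 1/6, f(5) = 1/6
Let p_n(j) = P(N_n = j), with p_0 = [1]. Condition on τ_1: p_n(0) = P(τ > n), and for j >= 1, p_n(j) = Σ_{k<=n} f(k)·p_{n−k}(j−1)
p_1 = [2/3, 1/3]  (j = 0..1)
p_2 = [1/3, 5/9, 1/9]  (j = 0..2)
p_3 = [1/6, 1/2, 8/27, 1/27]  (j = 0..3)
p_4 = [1/6, 5/18, 11/27, 11/81, 1/81]  (j = 0..4)
E[N_4] = Σ j·p_4(j) = 251/162;  E[N_4²] = Σ j²·p_4(j) = 539/162
Var[N_4] = 539/162 − (251/162)² = 24317/26244

24317/26244


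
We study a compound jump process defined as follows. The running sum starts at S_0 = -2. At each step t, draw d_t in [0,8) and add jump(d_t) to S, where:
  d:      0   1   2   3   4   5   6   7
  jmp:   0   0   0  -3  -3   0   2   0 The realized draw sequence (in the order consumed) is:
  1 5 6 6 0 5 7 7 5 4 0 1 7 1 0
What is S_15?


t=0: S=-2, d=1, jump=0, S_1=-2
t=1: S=-2, d=5, jump=0, S_2=-2
t=2: S=-2, d=6, jump=2, S_3=0
t=3: S=0, d=6, jump=2, S_4=2
t=4: S=2, d=0, jump=0, S_5=2
t=5: S=2, d=5, jump=0, S_6=2
t=6: S=2, d=7, jump=0, S_7=2
t=7: S=2, d=7, jump=0, S_8=2
t=8: S=2, d=5, jump=0, S_9=2
t=9: S=2, d=4, jump=-3, S_10=-1
t=10: S=-1, d=0, jump=0, S_11=-1
t=11: S=-1, d=1, jump=0, S_12=-1
t=12: S=-1, d=7, jump=0, S_13=-1
t=13: S=-1, d=1, jump=0, S_14=-1
t=14: S=-1, d=0, jump=0, S_15=-1

-1


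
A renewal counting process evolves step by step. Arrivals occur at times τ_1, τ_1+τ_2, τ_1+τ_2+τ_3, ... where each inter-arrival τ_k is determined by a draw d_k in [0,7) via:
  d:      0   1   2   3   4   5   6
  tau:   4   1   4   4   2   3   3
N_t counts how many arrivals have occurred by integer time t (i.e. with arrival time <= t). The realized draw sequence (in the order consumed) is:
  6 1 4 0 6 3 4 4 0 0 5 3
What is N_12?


draw d_1=6: τ_1=3, arrival time A_1=3
draw d_2=1: τ_2=1, arrival time A_2=4
draw d_3=4: τ_3=2, arrival time A_3=6
draw d_4=0: τ_4=4, arrival time A_4=10
draw d_5=6: τ_5=3, arrival time A_5=13
draw d_6=3: τ_6=4, arrival time A_6=17
draw d_7=4: τ_7=2, arrival time A_7=19
draw d_8=4: τ_8=2, arrival time A_8=21
draw d_9=0: τ_9=4, arrival time A_9=25
draw d_10=0: τ_10=4, arrival time A_10=29
draw d_11=5: τ_11=3, arrival time A_11=32
draw d_12=3: τ_12=4, arrival time A_12=36
N_t over t=0..12: 0:0 1:0 2:0 3:1 4:2 5:2 6:3 7:3 8:3 9:3 10:4 11:4 12:4

4


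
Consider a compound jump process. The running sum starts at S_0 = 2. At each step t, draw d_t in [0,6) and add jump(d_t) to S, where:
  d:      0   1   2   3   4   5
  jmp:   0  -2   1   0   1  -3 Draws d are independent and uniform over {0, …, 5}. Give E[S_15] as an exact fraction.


Outcome values over d=0..5: [0, -2, 1, 0, 1, -3]
Σy = -3, Σy² = 15, M = 6
μ = -3/6 = -1/2,  σ² = 15/6 − (-1/2)² = 9/4
E[S_15] = 2 + 15·(-1/2) = -11/2

-11/2


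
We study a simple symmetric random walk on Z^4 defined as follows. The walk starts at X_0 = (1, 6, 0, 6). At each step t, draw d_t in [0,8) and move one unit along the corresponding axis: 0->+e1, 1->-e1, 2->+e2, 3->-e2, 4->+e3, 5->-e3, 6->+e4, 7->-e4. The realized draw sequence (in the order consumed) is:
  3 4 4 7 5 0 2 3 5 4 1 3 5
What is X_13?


t=0: X=(1, 6, 0, 6), d=3 → -e2, X_1=(1, 5, 0, 6)
t=1: X=(1, 5, 0, 6), d=4 → +e3, X_2=(1, 5, 1, 6)
t=2: X=(1, 5, 1, 6), d=4 → +e3, X_3=(1, 5, 2, 6)
t=3: X=(1, 5, 2, 6), d=7 → -e4, X_4=(1, 5, 2, 5)
t=4: X=(1, 5, 2, 5), d=5 → -e3, X_5=(1, 5, 1, 5)
t=5: X=(1, 5, 1, 5), d=0 → +e1, X_6=(2, 5, 1, 5)
t=6: X=(2, 5, 1, 5), d=2 → +e2, X_7=(2, 6, 1, 5)
t=7: X=(2, 6, 1, 5), d=3 → -e2, X_8=(2, 5, 1, 5)
t=8: X=(2, 5, 1, 5), d=5 → -e3, X_9=(2, 5, 0, 5)
t=9: X=(2, 5, 0, 5), d=4 → +e3, X_10=(2, 5, 1, 5)
t=10: X=(2, 5, 1, 5), d=1 → -e1, X_11=(1, 5, 1, 5)
t=11: X=(1, 5, 1, 5), d=3 → -e2, X_12=(1, 4, 1, 5)
t=12: X=(1, 4, 1, 5), d=5 → -e3, X_13=(1, 4, 0, 5)

(1, 4, 0, 5)


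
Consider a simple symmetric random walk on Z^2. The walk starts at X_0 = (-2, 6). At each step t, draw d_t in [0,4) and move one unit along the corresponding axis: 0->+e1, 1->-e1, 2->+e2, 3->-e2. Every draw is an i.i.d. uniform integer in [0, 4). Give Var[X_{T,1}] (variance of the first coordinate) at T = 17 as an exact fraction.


Outcome values over d=0..3: [1, -1, 0, 0]
Σy = 0, Σy² = 2, M = 4
μ = 0/4 = 0,  σ² = 2/4 − (0)² = 1/2
Independent increments: Var[X_17] = 17·σ² = 17·(1/2) = 17/2

17/2


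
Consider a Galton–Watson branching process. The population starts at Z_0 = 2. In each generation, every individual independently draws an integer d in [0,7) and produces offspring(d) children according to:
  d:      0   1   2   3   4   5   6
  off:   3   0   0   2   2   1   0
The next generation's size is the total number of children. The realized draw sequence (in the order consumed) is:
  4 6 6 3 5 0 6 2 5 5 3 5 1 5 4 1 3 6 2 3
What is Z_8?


2

gen 0: Z_0=2, draws=[4, 6], offspring=[2, 0], Z_1=2
gen 1: Z_1=2, draws=[6, 3], offspring=[0, 2], Z_2=2
gen 2: Z_2=2, draws=[5, 0], offspring=[1, 3], Z_3=4
gen 3: Z_3=4, draws=[6, 2, 5, 5], offspring=[0, 0, 1, 1], Z_4=2
gen 4: Z_4=2, draws=[3, 5], offspring=[2, 1], Z_5=3
gen 5: Z_5=3, draws=[1, 5, 4], offspring=[0, 1, 2], Z_6=3
gen 6: Z_6=3, draws=[1, 3, 6], offspring=[0, 2, 0], Z_7=2
gen 7: Z_7=2, draws=[2, 3], offspring=[0, 2], Z_8=2


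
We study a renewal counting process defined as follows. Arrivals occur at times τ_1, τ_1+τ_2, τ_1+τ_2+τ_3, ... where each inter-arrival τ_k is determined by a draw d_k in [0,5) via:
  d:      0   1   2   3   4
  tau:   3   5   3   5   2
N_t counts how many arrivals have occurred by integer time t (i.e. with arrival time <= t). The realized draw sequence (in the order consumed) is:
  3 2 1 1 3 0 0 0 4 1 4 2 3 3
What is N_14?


3

draw d_1=3: τ_1=5, arrival time A_1=5
draw d_2=2: τ_2=3, arrival time A_2=8
draw d_3=1: τ_3=5, arrival time A_3=13
draw d_4=1: τ_4=5, arrival time A_4=18
draw d_5=3: τ_5=5, arrival time A_5=23
draw d_6=0: τ_6=3, arrival time A_6=26
draw d_7=0: τ_7=3, arrival time A_7=29
draw d_8=0: τ_8=3, arrival time A_8=32
draw d_9=4: τ_9=2, arrival time A_9=34
draw d_10=1: τ_10=5, arrival time A_10=39
draw d_11=4: τ_11=2, arrival time A_11=41
draw d_12=2: τ_12=3, arrival time A_12=44
draw d_13=3: τ_13=5, arrival time A_13=49
draw d_14=3: τ_14=5, arrival time A_14=54
N_t over t=0..14: 0:0 1:0 2:0 3:0 4:0 5:1 6:1 7:1 8:2 9:2 10:2 11:2 12:2 13:3 14:3


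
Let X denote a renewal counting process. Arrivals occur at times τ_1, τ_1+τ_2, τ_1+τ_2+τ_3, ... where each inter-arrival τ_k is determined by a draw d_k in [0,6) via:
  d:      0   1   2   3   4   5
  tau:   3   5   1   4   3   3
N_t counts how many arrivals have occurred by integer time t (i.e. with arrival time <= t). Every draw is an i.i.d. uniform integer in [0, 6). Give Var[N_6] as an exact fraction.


Inter-arrival values over d=0..5: [3, 5, 1, 4, 3, 3]
Each d has probability 1/6, so the pmf of τ is: f(1) = 1/6, f(3) = 1/2, f(4) = 1/6, f(5) = 1/6
Let p_n(j) = P(N_n = j), with p_0 = [1]. Condition on τ_1: p_n(0) = P(τ > n), and for j >= 1, p_n(j) = Σ_{k<=n} f(k)·p_{n−k}(j−1)
p_1 = [5/6, 1/6]  (j = 0..1)
p_2 = [5/6, 5/36, 1/36]  (j = 0..2)
p_3 = [1/3, 23/36, 5/216, 1/216]  (j = 0..3)
p_4 = [1/6, 23/36, 41/216, 5/1296, 1/1296]  (j = 0..4)
p_5 = [0, 3/4, 11/54, 59/1296, 5/7776, 1/7776]  (j = 0..5)
p_6 = [0, 4/9, 107/216, 65/1296, 77/7776, 5/46656, 1/46656]  (j = 0..6)
E[N_6] = Σ j·p_6(j) = 75859/46656;  E[N_6²] = Σ j²·p_6(j) = 141797/46656
Var[N_6] = 141797/46656 − (75859/46656)² = 861092951/2176782336

861092951/2176782336


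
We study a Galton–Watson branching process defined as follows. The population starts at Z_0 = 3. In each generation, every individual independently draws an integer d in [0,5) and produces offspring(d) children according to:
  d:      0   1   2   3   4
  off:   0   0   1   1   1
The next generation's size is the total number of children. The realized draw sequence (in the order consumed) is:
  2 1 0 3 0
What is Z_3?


gen 0: Z_0=3, draws=[2, 1, 0], offspring=[1, 0, 0], Z_1=1
gen 1: Z_1=1, draws=[3], offspring=[1], Z_2=1
gen 2: Z_2=1, draws=[0], offspring=[0], Z_3=0

0


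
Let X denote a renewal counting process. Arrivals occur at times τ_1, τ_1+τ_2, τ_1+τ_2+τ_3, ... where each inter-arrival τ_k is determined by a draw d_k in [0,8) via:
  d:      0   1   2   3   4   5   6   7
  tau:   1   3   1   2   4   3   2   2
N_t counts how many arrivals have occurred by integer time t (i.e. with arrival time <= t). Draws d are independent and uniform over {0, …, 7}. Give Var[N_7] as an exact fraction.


190154031/268435456

Inter-arrival values over d=0..7: [1, 3, 1, 2, 4, 3, 2, 2]
Each d has probability 1/8, so the pmf of τ is: f(1) = 1/4, f(2) = 3/8, f(3) = 1/4, f(4) = 1/8
Let p_n(j) = P(N_n = j), with p_0 = [1]. Condition on τ_1: p_n(0) = P(τ > n), and for j >= 1, p_n(j) = Σ_{k<=n} f(k)·p_{n−k}(j−1)
p_1 = [3/4, 1/4]  (j = 0..1)
p_2 = [3/8, 9/16, 1/16]  (j = 0..2)
p_3 = [1/8, 5/8, 15/64, 1/64]  (j = 0..3)
p_4 = [0, 31/64, 55/128, 21/256, 1/256]  (j = 0..4)
p_5 = [0, 15/64, 135/256, 27/128, 27/1024, 1/1024]  (j = 0..5)
p_6 = [0, 5/64, 239/512, 23/64, 179/2048, 33/4096, 1/4096]  (j = 0..6)
p_7 = [0, 1/64, 157/512, 231/512, 49/256, 67/2048, 39/16384, 1/16384]  (j = 0..7)
E[N_7] = Σ j·p_7(j) = 47945/16384;  E[N_7²] = Σ j²·p_7(j) = 151909/16384
Var[N_7] = 151909/16384 − (47945/16384)² = 190154031/268435456


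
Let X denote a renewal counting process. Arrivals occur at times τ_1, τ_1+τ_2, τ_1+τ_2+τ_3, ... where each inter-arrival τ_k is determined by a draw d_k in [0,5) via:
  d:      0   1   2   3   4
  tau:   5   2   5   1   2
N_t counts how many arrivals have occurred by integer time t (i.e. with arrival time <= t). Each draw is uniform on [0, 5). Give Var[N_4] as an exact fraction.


Inter-arrival values over d=0..4: [5, 2, 5, 1, 2]
Each d has probability 1/5, so the pmf of τ is: f(1) = 1/5, f(2) = 2/5, f(5) = 2/5
Let p_n(j) = P(N_n = j), with p_0 = [1]. Condition on τ_1: p_n(0) = P(τ > n), and for j >= 1, p_n(j) = Σ_{k<=n} f(k)·p_{n−k}(j−1)
p_1 = [4/5, 1/5]  (j = 0..1)
p_2 = [2/5, 14/25, 1/25]  (j = 0..2)
p_3 = [2/5, 2/5, 24/125, 1/125]  (j = 0..3)
p_4 = [2/5, 6/25, 38/125, 34/625, 1/625]  (j = 0..4)
E[N_4] = Σ j·p_4(j) = 636/625;  E[N_4²] = Σ j²·p_4(j) = 1232/625
Var[N_4] = 1232/625 − (636/625)² = 365504/390625

365504/390625


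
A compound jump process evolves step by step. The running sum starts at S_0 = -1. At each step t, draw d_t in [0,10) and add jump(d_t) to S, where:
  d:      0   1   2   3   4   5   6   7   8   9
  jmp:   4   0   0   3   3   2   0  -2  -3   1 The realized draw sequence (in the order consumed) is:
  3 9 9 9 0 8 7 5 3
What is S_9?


t=0: S=-1, d=3, jump=3, S_1=2
t=1: S=2, d=9, jump=1, S_2=3
t=2: S=3, d=9, jump=1, S_3=4
t=3: S=4, d=9, jump=1, S_4=5
t=4: S=5, d=0, jump=4, S_5=9
t=5: S=9, d=8, jump=-3, S_6=6
t=6: S=6, d=7, jump=-2, S_7=4
t=7: S=4, d=5, jump=2, S_8=6
t=8: S=6, d=3, jump=3, S_9=9

9


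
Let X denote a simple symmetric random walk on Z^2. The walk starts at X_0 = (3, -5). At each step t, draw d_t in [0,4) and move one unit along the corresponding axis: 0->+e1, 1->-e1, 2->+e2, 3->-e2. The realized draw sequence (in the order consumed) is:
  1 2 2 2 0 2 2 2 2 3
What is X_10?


(3, 1)

t=0: X=(3, -5), d=1 → -e1, X_1=(2, -5)
t=1: X=(2, -5), d=2 → +e2, X_2=(2, -4)
t=2: X=(2, -4), d=2 → +e2, X_3=(2, -3)
t=3: X=(2, -3), d=2 → +e2, X_4=(2, -2)
t=4: X=(2, -2), d=0 → +e1, X_5=(3, -2)
t=5: X=(3, -2), d=2 → +e2, X_6=(3, -1)
t=6: X=(3, -1), d=2 → +e2, X_7=(3, 0)
t=7: X=(3, 0), d=2 → +e2, X_8=(3, 1)
t=8: X=(3, 1), d=2 → +e2, X_9=(3, 2)
t=9: X=(3, 2), d=3 → -e2, X_10=(3, 1)


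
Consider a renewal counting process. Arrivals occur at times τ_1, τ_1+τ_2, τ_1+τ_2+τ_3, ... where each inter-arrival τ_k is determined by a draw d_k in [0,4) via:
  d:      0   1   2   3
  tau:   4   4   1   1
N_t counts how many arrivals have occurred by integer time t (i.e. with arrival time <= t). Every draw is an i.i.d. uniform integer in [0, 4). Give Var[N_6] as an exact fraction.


4399/4096

Inter-arrival values over d=0..3: [4, 4, 1, 1]
Each d has probability 1/4, so the pmf of τ is: f(1) = 1/2, f(4) = 1/2
Let p_n(j) = P(N_n = j), with p_0 = [1]. Condition on τ_1: p_n(0) = P(τ > n), and for j >= 1, p_n(j) = Σ_{k<=n} f(k)·p_{n−k}(j−1)
p_1 = [1/2, 1/2]  (j = 0..1)
p_2 = [1/2, 1/4, 1/4]  (j = 0..2)
p_3 = [1/2, 1/4, 1/8, 1/8]  (j = 0..3)
p_4 = [0, 3/4, 1/8, 1/16, 1/16]  (j = 0..4)
p_5 = [0, 1/4, 5/8, 1/16, 1/32, 1/32]  (j = 0..5)
p_6 = [0, 1/4, 1/4, 7/16, 1/32, 1/64, 1/64]  (j = 0..6)
E[N_6] = Σ j·p_6(j) = 151/64;  E[N_6²] = Σ j²·p_6(j) = 425/64
Var[N_6] = 425/64 − (151/64)² = 4399/4096


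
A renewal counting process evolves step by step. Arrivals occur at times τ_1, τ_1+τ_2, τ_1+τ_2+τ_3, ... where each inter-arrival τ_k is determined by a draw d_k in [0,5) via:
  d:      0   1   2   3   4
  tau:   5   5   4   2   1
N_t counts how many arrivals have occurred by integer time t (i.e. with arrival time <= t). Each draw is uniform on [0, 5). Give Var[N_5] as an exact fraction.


Inter-arrival values over d=0..4: [5, 5, 4, 2, 1]
Each d has probability 1/5, so the pmf of τ is: f(1) = 1/5, f(2) = 1/5, f(4) = 1/5, f(5) = 2/5
Let p_n(j) = P(N_n = j), with p_0 = [1]. Condition on τ_1: p_n(0) = P(τ > n), and for j >= 1, p_n(j) = Σ_{k<=n} f(k)·p_{n−k}(j−1)
p_1 = [4/5, 1/5]  (j = 0..1)
p_2 = [3/5, 9/25, 1/25]  (j = 0..2)
p_3 = [3/5, 7/25, 14/125, 1/125]  (j = 0..3)
p_4 = [2/5, 11/25, 16/125, 19/625, 1/625]  (j = 0..4)
p_5 = [0, 19/25, 23/125, 6/125, 24/3125, 1/3125]  (j = 0..5)
E[N_5] = Σ j·p_5(j) = 4076/3125;  E[N_5²] = Σ j²·p_5(j) = 6434/3125
Var[N_5] = 6434/3125 − (4076/3125)² = 3492474/9765625

3492474/9765625


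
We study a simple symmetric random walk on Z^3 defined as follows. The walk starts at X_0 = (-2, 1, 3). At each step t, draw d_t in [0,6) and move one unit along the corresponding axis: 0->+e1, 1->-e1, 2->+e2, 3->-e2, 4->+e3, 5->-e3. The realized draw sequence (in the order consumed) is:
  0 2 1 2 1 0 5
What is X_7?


t=0: X=(-2, 1, 3), d=0 → +e1, X_1=(-1, 1, 3)
t=1: X=(-1, 1, 3), d=2 → +e2, X_2=(-1, 2, 3)
t=2: X=(-1, 2, 3), d=1 → -e1, X_3=(-2, 2, 3)
t=3: X=(-2, 2, 3), d=2 → +e2, X_4=(-2, 3, 3)
t=4: X=(-2, 3, 3), d=1 → -e1, X_5=(-3, 3, 3)
t=5: X=(-3, 3, 3), d=0 → +e1, X_6=(-2, 3, 3)
t=6: X=(-2, 3, 3), d=5 → -e3, X_7=(-2, 3, 2)

(-2, 3, 2)


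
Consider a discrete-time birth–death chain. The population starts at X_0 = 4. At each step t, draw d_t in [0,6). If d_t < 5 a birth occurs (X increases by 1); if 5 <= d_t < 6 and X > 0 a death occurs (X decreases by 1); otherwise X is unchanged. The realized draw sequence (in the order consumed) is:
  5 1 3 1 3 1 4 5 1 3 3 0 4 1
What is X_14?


14

t=0: X=4, d=5 → death, X_1=3
t=1: X=3, d=1 → birth, X_2=4
t=2: X=4, d=3 → birth, X_3=5
t=3: X=5, d=1 → birth, X_4=6
t=4: X=6, d=3 → birth, X_5=7
t=5: X=7, d=1 → birth, X_6=8
t=6: X=8, d=4 → birth, X_7=9
t=7: X=9, d=5 → death, X_8=8
t=8: X=8, d=1 → birth, X_9=9
t=9: X=9, d=3 → birth, X_10=10
t=10: X=10, d=3 → birth, X_11=11
t=11: X=11, d=0 → birth, X_12=12
t=12: X=12, d=4 → birth, X_13=13
t=13: X=13, d=1 → birth, X_14=14


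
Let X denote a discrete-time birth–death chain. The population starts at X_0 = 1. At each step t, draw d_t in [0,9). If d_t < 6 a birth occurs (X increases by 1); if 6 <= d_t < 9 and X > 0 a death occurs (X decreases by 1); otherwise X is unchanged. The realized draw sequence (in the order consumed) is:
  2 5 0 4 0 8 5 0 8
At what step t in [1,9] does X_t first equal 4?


3

t=0: X=1, d=2 → birth, X_1=2
t=1: X=2, d=5 → birth, X_2=3
t=2: X=3, d=0 → birth, X_3=4
t=3: X=4, d=4 → birth, X_4=5
t=4: X=5, d=0 → birth, X_5=6
t=5: X=6, d=8 → death, X_6=5
t=6: X=5, d=5 → birth, X_7=6
t=7: X=6, d=0 → birth, X_8=7
t=8: X=7, d=8 → death, X_9=6


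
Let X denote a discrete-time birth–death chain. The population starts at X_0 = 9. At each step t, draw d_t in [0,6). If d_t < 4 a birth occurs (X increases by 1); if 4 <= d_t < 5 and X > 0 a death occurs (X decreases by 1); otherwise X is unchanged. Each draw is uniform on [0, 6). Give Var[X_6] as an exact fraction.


X can drop by at most 1 per step and X_0 = 9 > T = 6, so X_t >= 9 − t >= 3 > 0 for every t <= 6: the floor at 0 (the 'and X > 0' condition) never binds. Hence X_6 = X_0 + Σ_{t<6} Y_t with i.i.d. increments Y_t = y(d_t) ∈ {+1, −1, 0}.
Outcome values over d=0..5: [1, 1, 1, 1, -1, 0]
Σy = 3, Σy² = 5, M = 6
μ = 3/6 = 1/2,  σ² = 5/6 − (1/2)² = 7/12
Independent increments: Var[X_6] = 6·σ² = 6·(7/12) = 7/2

7/2


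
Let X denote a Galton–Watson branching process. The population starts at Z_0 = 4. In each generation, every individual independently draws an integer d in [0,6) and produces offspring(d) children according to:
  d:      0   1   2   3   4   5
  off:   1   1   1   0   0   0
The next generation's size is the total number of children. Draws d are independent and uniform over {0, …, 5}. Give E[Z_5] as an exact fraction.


1/8

Outcome values over d=0..5: [1, 1, 1, 0, 0, 0]
Σy = 3, Σy² = 3, M = 6
μ = 3/6 = 1/2,  σ² = 3/6 − (1/2)² = 1/4
E[Z_0] = 4
E[Z_1] = 1/2·E[Z_0] = 2
E[Z_2] = 1/2·E[Z_1] = 1
E[Z_3] = 1/2·E[Z_2] = 1/2
E[Z_4] = 1/2·E[Z_3] = 1/4
E[Z_5] = 1/2·E[Z_4] = 1/8


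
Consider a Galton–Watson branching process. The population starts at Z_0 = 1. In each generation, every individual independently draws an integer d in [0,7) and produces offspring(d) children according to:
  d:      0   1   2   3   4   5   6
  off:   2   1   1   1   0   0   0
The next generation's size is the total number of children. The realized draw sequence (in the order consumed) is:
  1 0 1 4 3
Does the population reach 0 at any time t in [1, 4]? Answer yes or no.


gen 0: Z_0=1, draws=[1], offspring=[1], Z_1=1
gen 1: Z_1=1, draws=[0], offspring=[2], Z_2=2
gen 2: Z_2=2, draws=[1, 4], offspring=[1, 0], Z_3=1
gen 3: Z_3=1, draws=[3], offspring=[1], Z_4=1

no


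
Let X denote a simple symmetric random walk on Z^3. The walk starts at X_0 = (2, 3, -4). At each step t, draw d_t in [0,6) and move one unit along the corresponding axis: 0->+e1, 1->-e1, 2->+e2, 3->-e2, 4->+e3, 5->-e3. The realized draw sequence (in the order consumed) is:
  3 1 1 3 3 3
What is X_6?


(0, -1, -4)

t=0: X=(2, 3, -4), d=3 → -e2, X_1=(2, 2, -4)
t=1: X=(2, 2, -4), d=1 → -e1, X_2=(1, 2, -4)
t=2: X=(1, 2, -4), d=1 → -e1, X_3=(0, 2, -4)
t=3: X=(0, 2, -4), d=3 → -e2, X_4=(0, 1, -4)
t=4: X=(0, 1, -4), d=3 → -e2, X_5=(0, 0, -4)
t=5: X=(0, 0, -4), d=3 → -e2, X_6=(0, -1, -4)


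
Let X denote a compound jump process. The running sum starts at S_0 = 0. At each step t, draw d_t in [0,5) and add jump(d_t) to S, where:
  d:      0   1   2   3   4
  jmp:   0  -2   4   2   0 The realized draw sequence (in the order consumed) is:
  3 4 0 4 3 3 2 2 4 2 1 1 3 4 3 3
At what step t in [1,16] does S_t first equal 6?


6

t=0: S=0, d=3, jump=2, S_1=2
t=1: S=2, d=4, jump=0, S_2=2
t=2: S=2, d=0, jump=0, S_3=2
t=3: S=2, d=4, jump=0, S_4=2
t=4: S=2, d=3, jump=2, S_5=4
t=5: S=4, d=3, jump=2, S_6=6
t=6: S=6, d=2, jump=4, S_7=10
t=7: S=10, d=2, jump=4, S_8=14
t=8: S=14, d=4, jump=0, S_9=14
t=9: S=14, d=2, jump=4, S_10=18
t=10: S=18, d=1, jump=-2, S_11=16
t=11: S=16, d=1, jump=-2, S_12=14
t=12: S=14, d=3, jump=2, S_13=16
t=13: S=16, d=4, jump=0, S_14=16
t=14: S=16, d=3, jump=2, S_15=18
t=15: S=18, d=3, jump=2, S_16=20


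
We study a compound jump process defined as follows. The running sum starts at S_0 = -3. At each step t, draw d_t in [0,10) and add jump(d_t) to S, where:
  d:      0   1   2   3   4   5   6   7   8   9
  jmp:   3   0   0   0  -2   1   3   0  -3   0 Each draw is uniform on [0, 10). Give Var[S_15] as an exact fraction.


237/5

Outcome values over d=0..9: [3, 0, 0, 0, -2, 1, 3, 0, -3, 0]
Σy = 2, Σy² = 32, M = 10
μ = 2/10 = 1/5,  σ² = 32/10 − (1/5)² = 79/25
Independent increments: Var[S_15] = 15·σ² = 15·(79/25) = 237/5
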